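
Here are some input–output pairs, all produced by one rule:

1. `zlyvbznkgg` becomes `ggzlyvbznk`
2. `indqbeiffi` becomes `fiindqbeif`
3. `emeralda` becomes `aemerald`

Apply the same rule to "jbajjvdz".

Rule — swap the front and back halves of the string, then move the first 3 characters to the end (rotate left by 3).
For "jbajjvdz", step one produces "jvdzjbaj"; step two turns that into "zjbajjvd".

zjbajjvd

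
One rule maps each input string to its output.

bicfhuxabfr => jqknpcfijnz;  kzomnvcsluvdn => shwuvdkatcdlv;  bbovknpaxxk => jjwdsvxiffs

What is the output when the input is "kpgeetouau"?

What's happening: shift every letter 8 places forward in the alphabet (wrapping around).
On "kpgeetouau" that produces "sxommbwcic".

sxommbwcic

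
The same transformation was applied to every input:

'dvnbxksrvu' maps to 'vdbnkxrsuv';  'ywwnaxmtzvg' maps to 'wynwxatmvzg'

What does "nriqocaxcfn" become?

rnqicoxafcn

The transformation: swap each adjacent pair of characters (1↔2, 3↔4, ...).
So "nriqocaxcfn" becomes "rnqicoxafcn".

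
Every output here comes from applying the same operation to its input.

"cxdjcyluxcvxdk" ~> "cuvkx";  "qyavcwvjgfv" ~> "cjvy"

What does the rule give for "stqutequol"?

tut

The rule is to keep one character in every 3, starting at position 2 (positions 2nd, 5th, 8th, ...), then move the first character to the end.
Doing the same to "stqutequol": "tut".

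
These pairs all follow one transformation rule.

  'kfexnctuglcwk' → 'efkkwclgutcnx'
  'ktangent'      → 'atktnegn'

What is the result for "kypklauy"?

pykyualk

What's happening: move the first 3 characters to the end (rotate left by 3), then reverse the string.
For "kypklauy", step one produces "klauykyp"; step two turns that into "pykyualk".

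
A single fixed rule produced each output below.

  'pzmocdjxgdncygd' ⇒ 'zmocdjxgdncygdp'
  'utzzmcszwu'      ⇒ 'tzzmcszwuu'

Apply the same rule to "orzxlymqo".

The pattern: move the first character to the end.
For "orzxlymqo" the result is "rzxlymqoo".

rzxlymqoo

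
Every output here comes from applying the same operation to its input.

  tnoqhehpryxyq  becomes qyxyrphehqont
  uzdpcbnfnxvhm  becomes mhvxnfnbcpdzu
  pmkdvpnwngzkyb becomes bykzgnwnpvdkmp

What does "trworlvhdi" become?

idhvlrowrt

What's happening: reverse the string.
Applying that to "trworlvhdi" gives "idhvlrowrt".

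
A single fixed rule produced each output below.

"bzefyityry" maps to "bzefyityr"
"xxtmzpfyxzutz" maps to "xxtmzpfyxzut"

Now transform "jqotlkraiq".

jqotlkrai

Each output is the input with this applied: delete the last character.
On "jqotlkraiq" that produces "jqotlkrai".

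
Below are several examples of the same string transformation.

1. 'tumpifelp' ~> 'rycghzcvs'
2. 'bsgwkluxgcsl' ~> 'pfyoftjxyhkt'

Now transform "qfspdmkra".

The transformation: move the last 3 characters to the front (rotate right by 3), then shift every letter 13 places forward in the alphabet (wrapping around) — i.e. ROT13.
Applying both steps to "qfspdmkra": "kraqfspdm", then "xendsfcqz".
(Check on "tumpifelp": → "elptumpif" → "rycghzcvs" ✓)

xendsfcqz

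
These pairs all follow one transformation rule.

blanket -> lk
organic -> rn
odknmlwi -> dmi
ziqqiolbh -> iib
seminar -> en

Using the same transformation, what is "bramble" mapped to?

The transformation: keep one character in every 3, starting at position 2 (positions 2nd, 5th, 8th, ...).
For "bramble" the result is "rb".

rb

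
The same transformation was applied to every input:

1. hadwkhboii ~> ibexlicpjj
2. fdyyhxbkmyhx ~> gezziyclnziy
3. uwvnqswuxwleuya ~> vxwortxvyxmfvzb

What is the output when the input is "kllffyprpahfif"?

The rule is to shift every letter 1 place forward in the alphabet (wrapping around).
Doing the same to "kllffyprpahfif": "lmmggzqsqbigjg".

lmmggzqsqbigjg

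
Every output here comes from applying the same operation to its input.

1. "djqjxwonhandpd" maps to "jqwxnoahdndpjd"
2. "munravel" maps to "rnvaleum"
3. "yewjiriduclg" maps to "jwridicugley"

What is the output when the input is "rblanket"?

alkntebr

In each case the input is transformed by: move the first 2 characters to the end (rotate left by 2), then swap each adjacent pair of characters (1↔2, 3↔4, ...).
"rblanket" → "lanketrb" → "alkntebr".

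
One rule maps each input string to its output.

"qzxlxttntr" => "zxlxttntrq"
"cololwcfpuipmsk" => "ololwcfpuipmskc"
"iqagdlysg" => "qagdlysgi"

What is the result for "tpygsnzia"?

pygsnziat

Looking at the pairs, the operation is to move the first character to the end.
So "tpygsnzia" becomes "pygsnziat".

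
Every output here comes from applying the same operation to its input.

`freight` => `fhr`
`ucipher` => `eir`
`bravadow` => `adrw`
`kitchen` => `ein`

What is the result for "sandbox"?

bns

The pattern: sort the characters into alphabetical order, then keep every other character starting from the second (positions 2nd, 4th, 6th, ...).
Working it through for "sandbox": intermediate "abdnosx", final "bns".
(Check on "kitchen": → "cehiknt" → "ein" ✓)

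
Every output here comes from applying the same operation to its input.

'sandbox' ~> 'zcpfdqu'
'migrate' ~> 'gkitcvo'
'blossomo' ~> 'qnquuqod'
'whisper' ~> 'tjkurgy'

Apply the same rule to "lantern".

pcpvgtn

The pattern: swap the first and last characters, then shift every letter 2 places forward in the alphabet (wrapping around).
On "lantern": the first step gives "nanterl", and the second then gives "pcpvgtn".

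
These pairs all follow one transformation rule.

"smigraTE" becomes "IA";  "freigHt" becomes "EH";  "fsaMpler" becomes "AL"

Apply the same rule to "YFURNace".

UA

The rule is to keep one character in every 3, starting at position 3 (positions 3rd, 6th, 9th, ...), then convert every letter to uppercase.
So "YFURNace" becomes "UA".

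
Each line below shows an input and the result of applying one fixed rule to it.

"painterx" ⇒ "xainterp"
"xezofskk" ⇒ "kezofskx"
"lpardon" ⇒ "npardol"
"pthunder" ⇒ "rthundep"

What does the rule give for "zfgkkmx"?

xfgkkmz

Looking at the pairs, the operation is to swap the first and last characters.
So "zfgkkmx" becomes "xfgkkmz".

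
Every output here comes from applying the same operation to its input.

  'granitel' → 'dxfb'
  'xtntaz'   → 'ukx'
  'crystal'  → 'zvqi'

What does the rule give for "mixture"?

jurb

Rule — keep every other character starting from the first (positions 1st, 3rd, 5th, ...), then shift every letter 3 places backward in the alphabet (wrapping around).
Applying that to "mixture" gives "jurb".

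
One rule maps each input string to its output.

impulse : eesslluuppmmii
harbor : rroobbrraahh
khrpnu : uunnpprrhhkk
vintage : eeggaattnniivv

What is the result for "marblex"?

The rule is to double every character, then reverse the string.
Starting from "marblex": after the first operation, "mmaarrbblleexx"; after the second, "xxeellbbrraamm".

xxeellbbrraamm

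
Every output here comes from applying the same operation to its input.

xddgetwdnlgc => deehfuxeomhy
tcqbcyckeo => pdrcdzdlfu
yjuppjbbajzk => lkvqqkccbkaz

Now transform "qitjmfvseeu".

In each case the input is transformed by: swap the first and last characters, then shift every letter 1 place forward in the alphabet (wrapping around).
On "qitjmfvseeu": the first step gives "uitjmfvseeq", and the second then gives "vjukngwtffr".

vjukngwtffr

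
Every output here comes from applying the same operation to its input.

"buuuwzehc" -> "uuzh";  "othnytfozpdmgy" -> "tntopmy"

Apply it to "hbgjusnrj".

bjsr

The rule is to keep every other character starting from the second (positions 2nd, 4th, 6th, ...).
For "hbgjusnrj" the result is "bjsr".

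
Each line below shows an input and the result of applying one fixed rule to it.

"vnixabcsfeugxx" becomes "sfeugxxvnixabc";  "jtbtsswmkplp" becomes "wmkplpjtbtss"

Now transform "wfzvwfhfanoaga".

The transformation: swap the front and back halves of the string.
Doing the same to "wfzvwfhfanoaga": "fanoagawfzvwfh".

fanoagawfzvwfh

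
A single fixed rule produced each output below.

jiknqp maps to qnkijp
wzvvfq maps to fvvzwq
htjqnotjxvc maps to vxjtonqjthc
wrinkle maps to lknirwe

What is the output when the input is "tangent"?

The rule is to move the last character to the front, then reverse the string.
"tangent" → "ttangen" → "negnatt".

negnatt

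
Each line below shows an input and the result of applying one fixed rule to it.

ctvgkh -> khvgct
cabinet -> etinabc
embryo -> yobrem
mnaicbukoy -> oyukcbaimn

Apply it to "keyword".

rdwoeyk

The rule is to reverse the string, then swap each adjacent pair of characters (1↔2, 3↔4, ...).
Applying both steps to "keyword": "drowyek", then "rdwoeyk".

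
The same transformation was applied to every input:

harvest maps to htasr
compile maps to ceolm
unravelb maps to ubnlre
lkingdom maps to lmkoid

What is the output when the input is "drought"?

dtrho

The transformation: take characters alternately from the front and the back (1st, last, 2nd, 2nd-last, ...), then delete the last 2 characters.
On "drought": the first step gives "dtrhogu", and the second then gives "dtrho".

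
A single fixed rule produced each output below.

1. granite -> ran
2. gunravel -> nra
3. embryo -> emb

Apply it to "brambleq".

amb

Looking at the pairs, the operation is to move the last 3 characters to the front (rotate right by 3), then keep only the last 3 characters.
On "brambleq": the first step gives "leqbramb", and the second then gives "amb".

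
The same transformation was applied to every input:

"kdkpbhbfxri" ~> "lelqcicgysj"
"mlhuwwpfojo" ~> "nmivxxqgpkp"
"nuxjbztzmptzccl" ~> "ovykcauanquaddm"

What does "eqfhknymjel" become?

frgiloznkfm

Looking at the pairs, the operation is to shift every letter 1 place forward in the alphabet (wrapping around).
On "eqfhknymjel" that produces "frgiloznkfm".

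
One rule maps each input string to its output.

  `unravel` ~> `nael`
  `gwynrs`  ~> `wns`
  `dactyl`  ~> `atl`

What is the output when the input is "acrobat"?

coat

What's happening: swap each adjacent pair of characters (1↔2, 3↔4, ...), then keep every other character starting from the first (positions 1st, 3rd, 5th, ...).
Working it through for "acrobat": intermediate "caorabt", final "coat".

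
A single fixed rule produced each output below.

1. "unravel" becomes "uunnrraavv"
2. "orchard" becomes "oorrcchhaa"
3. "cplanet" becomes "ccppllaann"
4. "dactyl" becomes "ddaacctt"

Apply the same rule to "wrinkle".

Each output is the input with this applied: delete the last 2 characters, then double every character.
For "wrinkle", step one produces "wrink"; step two turns that into "wwrriinnkk".

wwrriinnkk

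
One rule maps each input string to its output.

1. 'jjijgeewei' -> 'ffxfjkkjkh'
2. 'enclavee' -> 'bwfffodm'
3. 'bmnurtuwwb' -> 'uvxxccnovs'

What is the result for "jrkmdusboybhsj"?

cpzcitkkslnevt

Rule — shift every letter 1 place forward in the alphabet (wrapping around), then swap the front and back halves of the string.
Starting from "jrkmdusboybhsj": after the first operation, "kslnevtcpzcitk"; after the second, "cpzcitkkslnevt".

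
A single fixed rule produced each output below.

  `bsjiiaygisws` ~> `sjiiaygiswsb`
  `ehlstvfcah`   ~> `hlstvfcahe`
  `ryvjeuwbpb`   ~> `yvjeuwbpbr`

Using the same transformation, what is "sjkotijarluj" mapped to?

jkotijarlujs

The rule is to move the first character to the end.
Applying that to "sjkotijarluj" gives "jkotijarlujs".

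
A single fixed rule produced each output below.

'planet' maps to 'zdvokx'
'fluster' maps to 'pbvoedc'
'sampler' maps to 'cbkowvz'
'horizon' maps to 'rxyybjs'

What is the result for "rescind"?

bnoxcsm

Rule — shift every letter 10 places forward in the alphabet (wrapping around), then take characters alternately from the front and the back (1st, last, 2nd, 2nd-last, ...).
For "rescind", step one produces "bocmsxn"; step two turns that into "bnoxcsm".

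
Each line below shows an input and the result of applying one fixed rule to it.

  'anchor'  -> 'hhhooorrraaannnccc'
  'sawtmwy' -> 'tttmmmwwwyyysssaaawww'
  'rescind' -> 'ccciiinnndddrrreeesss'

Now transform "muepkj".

Each output is the input with this applied: move the first 3 characters to the end (rotate left by 3), then repeat every character 3 times.
On "muepkj" that produces "pppkkkjjjmmmuuueee".
(Check on "rescind": → "cindres" → "ccciiinnndddrrreeesss" ✓)

pppkkkjjjmmmuuueee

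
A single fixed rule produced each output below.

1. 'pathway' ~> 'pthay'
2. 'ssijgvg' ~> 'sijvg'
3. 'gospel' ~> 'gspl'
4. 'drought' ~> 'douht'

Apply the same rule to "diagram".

dagam

The rule is to double every character, then keep one character in every 3, starting at position 2 (positions 2nd, 5th, 8th, ...).
Applying both steps to "diagram": "ddiiaaggrraamm", then "dagam".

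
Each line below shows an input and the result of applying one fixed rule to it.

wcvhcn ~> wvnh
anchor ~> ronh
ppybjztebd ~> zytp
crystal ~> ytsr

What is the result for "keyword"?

ywro

In each case the input is transformed by: sort the characters into reverse alphabetical order, then keep only the first 4 characters.
On "keyword": the first step gives "ywroked", and the second then gives "ywro".
(Check on "crystal": → "ytsrlca" → "ytsr" ✓)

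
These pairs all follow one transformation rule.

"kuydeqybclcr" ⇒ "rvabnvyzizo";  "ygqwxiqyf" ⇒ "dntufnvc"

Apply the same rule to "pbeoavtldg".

Rule — shift every letter 3 places backward in the alphabet (wrapping around), then delete the first character.
"pbeoavtldg" → "myblxsqiad" → "yblxsqiad".

yblxsqiad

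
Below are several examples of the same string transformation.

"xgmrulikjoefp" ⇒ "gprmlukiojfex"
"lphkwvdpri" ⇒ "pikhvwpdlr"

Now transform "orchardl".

rlhcraod

What's happening: swap the first and last characters, then swap each adjacent pair of characters (1↔2, 3↔4, ...).
"orchardl" → "lrchardo" → "rlhcraod".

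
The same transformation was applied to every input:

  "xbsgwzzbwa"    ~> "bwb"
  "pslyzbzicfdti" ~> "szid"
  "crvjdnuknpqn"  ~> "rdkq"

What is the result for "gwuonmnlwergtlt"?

wnlrl

Each output is the input with this applied: keep one character in every 3, starting at position 2 (positions 2nd, 5th, 8th, ...).
Applying that to "gwuonmnlwergtlt" gives "wnlrl".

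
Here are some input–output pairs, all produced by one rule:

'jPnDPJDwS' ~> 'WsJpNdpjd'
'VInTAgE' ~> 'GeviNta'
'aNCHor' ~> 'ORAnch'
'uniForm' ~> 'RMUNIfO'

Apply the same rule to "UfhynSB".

The transformation: move the last 2 characters to the front (rotate right by 2), then flip the case of every letter.
"UfhynSB" → "SBUfhyn" → "sbuFHYN".

sbuFHYN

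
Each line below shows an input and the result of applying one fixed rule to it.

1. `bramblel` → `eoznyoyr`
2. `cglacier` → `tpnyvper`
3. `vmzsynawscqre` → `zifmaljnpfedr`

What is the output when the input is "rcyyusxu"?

pellfhhk

Rule — swap each adjacent pair of characters (1↔2, 3↔4, ...), then shift every letter 13 places forward in the alphabet (wrapping around) — i.e. ROT13.
Doing the same to "rcyyusxu": "pellfhhk".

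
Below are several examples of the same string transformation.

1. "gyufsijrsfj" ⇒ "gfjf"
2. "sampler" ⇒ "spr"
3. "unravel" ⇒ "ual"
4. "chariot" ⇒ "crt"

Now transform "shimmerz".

smr

Each output is the input with this applied: keep one character in every 3, starting at position 1 (positions 1st, 4th, 7th, ...).
Applying that to "shimmerz" gives "smr".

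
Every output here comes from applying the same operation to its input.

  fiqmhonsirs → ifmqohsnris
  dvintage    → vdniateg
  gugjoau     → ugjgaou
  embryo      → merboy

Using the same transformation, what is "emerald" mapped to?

merelad

What's happening: swap each adjacent pair of characters (1↔2, 3↔4, ...).
"emerald" → "merelad".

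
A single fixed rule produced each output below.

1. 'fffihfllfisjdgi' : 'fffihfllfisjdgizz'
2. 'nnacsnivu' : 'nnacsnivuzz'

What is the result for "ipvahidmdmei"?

ipvahidmdmeizz

In each case the input is transformed by: append "zz".
Doing the same to "ipvahidmdmei": "ipvahidmdmeizz".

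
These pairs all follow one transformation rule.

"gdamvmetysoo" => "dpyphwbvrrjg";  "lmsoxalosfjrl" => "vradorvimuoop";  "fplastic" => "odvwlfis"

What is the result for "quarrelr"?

The rule is to shift every letter 3 places forward in the alphabet (wrapping around), then move the first 2 characters to the end (rotate left by 2).
"quarrelr" → "txduuhou" → "duuhoutx".
(Check on "fplastic": → "isodvwlf" → "odvwlfis" ✓)

duuhoutx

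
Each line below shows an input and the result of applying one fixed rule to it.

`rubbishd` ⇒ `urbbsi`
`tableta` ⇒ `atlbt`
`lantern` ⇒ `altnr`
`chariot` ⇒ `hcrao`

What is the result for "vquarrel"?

Looking at the pairs, the operation is to swap each adjacent pair of characters (1↔2, 3↔4, ...), then delete the last 2 characters.
For "vquarrel", step one produces "qvaurrle"; step two turns that into "qvaurr".

qvaurr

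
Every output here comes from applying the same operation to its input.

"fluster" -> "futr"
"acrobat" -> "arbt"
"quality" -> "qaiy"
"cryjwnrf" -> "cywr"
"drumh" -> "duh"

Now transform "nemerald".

The pattern: keep every other character starting from the first (positions 1st, 3rd, 5th, ...).
So "nemerald" becomes "nmrl".

nmrl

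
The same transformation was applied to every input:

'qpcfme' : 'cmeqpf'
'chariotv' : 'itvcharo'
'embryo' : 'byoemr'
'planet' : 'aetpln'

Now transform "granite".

Each output is the input with this applied: move the last 3 characters to the front (rotate right by 3), then swap the first and last characters.
For "granite", step one produces "itegran"; step two turns that into "ntegrai".

ntegrai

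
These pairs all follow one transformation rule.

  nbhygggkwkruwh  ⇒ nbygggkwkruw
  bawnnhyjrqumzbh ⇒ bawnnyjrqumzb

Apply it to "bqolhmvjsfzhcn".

bqolmvjsfzcn

The pattern: remove every "h".
So "bqolhmvjsfzhcn" becomes "bqolmvjsfzcn".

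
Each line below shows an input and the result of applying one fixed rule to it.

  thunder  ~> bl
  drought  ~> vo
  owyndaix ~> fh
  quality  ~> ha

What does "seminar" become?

Each output is the input with this applied: keep one character in every 3, starting at position 3 (positions 3rd, 6th, 9th, ...), then shift every letter 7 places forward in the alphabet (wrapping around).
For "seminar", step one produces "ma"; step two turns that into "th".
(Check on "owyndaix": → "ya" → "fh" ✓)

th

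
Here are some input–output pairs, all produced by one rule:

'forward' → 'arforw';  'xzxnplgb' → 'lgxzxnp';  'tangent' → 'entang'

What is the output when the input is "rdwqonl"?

onrdwq

Looking at the pairs, the operation is to delete the last character, then move the last 2 characters to the front (rotate right by 2).
"rdwqonl" → "onrdwq".
(Check on "forward": → "forwar" → "arforw" ✓)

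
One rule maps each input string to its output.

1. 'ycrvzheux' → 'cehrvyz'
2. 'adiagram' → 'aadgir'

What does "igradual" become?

adgiru

Rule — delete the last 2 characters, then sort the characters into alphabetical order.
Applying both steps to "igradual": "igradu", then "adgiru".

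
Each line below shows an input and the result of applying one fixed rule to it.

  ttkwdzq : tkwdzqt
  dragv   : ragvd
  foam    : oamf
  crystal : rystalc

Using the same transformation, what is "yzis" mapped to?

What's happening: move the first character to the end.
"yzis" → "zisy".

zisy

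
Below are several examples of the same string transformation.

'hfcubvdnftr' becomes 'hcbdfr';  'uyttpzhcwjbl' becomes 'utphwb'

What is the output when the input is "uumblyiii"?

The pattern: keep every other character starting from the first (positions 1st, 3rd, 5th, ...).
On "uumblyiii" that produces "umlii".

umlii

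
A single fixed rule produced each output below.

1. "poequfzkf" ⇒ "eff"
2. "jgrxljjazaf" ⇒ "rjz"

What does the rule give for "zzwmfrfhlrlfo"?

wrlf

The transformation: keep one character in every 3, starting at position 3 (positions 3rd, 6th, 9th, ...).
On "zzwmfrfhlrlfo" that produces "wrlf".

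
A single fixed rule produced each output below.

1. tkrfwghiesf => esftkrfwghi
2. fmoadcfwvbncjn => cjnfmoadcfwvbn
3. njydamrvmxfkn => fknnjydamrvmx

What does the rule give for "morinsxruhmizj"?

izjmorinsxruhm

The rule is to move the last 3 characters to the front (rotate right by 3).
Applying that to "morinsxruhmizj" gives "izjmorinsxruhm".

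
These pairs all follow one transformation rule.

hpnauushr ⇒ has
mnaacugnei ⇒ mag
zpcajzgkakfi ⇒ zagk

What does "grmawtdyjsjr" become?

The transformation: delete the last 2 characters, then keep one character in every 3, starting at position 1 (positions 1st, 4th, 7th, ...).
Starting from "grmawtdyjsjr": after the first operation, "grmawtdyjs"; after the second, "gads".
(Check on "hpnauushr": → "hpnauus" → "has" ✓)

gads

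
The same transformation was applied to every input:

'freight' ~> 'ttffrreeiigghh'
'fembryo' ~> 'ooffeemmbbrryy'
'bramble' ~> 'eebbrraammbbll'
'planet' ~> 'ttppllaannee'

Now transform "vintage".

eevviinnttaagg

Looking at the pairs, the operation is to move the last character to the front, then double every character.
On "vintage": the first step gives "evintag", and the second then gives "eevviinnttaagg".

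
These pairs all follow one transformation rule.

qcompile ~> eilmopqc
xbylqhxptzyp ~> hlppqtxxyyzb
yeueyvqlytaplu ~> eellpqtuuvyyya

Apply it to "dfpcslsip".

dfilppssc

What's happening: sort the characters into alphabetical order, then move the first character to the end.
On "dfpcslsip": the first step gives "cdfilppss", and the second then gives "dfilppssc".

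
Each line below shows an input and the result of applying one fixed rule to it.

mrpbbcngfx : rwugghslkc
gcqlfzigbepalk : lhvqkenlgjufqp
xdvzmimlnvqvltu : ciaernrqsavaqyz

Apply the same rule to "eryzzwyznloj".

jwdeebdesqto

What's happening: shift every letter 5 places forward in the alphabet (wrapping around).
"eryzzwyznloj" → "jwdeebdesqto".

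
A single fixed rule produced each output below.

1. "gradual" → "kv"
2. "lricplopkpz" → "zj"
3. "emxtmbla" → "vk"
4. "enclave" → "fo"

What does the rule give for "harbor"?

What's happening: shift every letter 10 places forward in the alphabet (wrapping around), then keep only the last 2 characters.
Applying both steps to "harbor": "rkblyb", then "yb".

yb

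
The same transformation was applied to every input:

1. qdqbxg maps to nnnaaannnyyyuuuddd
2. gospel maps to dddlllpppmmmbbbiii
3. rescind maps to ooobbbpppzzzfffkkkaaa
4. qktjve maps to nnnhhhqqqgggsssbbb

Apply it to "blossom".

The transformation: shift every letter 3 places backward in the alphabet (wrapping around), then repeat every character 3 times.
On "blossom": the first step gives "yilpplj", and the second then gives "yyyiiilllppppppllljjj".

yyyiiilllppppppllljjj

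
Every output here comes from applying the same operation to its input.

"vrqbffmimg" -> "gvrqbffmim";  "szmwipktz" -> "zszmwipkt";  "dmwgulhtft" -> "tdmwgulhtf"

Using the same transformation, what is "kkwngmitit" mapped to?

What's happening: move the last character to the front.
So "kkwngmitit" becomes "tkkwngmiti".

tkkwngmiti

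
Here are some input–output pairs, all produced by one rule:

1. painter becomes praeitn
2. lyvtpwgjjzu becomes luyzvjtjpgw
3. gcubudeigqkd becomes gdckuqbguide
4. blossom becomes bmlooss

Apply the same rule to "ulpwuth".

The rule is to take characters alternately from the front and the back (1st, last, 2nd, 2nd-last, ...).
"ulpwuth" → "uhltpuw".

uhltpuw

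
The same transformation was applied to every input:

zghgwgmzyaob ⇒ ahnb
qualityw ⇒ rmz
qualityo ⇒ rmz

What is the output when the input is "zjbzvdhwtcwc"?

aaid

The pattern: shift every letter 1 place forward in the alphabet (wrapping around), then keep one character in every 3, starting at position 1 (positions 1st, 4th, 7th, ...).
Applying both steps to "zjbzvdhwtcwc": "akcaweixudxd", then "aaid".
(Check on "zghgwgmzyaob": → "ahihxhnazbpc" → "ahnb" ✓)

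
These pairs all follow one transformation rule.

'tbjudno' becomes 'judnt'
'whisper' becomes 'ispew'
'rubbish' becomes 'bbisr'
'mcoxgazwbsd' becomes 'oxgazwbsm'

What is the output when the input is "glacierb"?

What's happening: swap the first and last characters, then delete the first 2 characters.
Applying both steps to "glacierb": "blacierg", then "acierg".

acierg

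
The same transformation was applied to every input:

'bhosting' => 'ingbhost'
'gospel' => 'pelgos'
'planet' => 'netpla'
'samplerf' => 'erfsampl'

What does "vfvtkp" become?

Looking at the pairs, the operation is to move the last 3 characters to the front (rotate right by 3).
Applying that to "vfvtkp" gives "tkpvfv".

tkpvfv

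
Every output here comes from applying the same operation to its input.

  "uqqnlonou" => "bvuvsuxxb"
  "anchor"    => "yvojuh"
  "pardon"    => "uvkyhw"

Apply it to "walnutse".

In each case the input is transformed by: shift every letter 7 places forward in the alphabet (wrapping around), then reverse the string.
Applying both steps to "walnutse": "dhsubazl", then "lzabushd".

lzabushd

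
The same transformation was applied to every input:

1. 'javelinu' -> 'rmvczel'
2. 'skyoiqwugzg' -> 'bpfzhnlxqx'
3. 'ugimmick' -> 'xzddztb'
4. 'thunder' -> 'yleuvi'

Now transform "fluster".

cljkvi

The pattern: delete the first character, then shift every letter 9 places backward in the alphabet (wrapping around).
Working it through for "fluster": intermediate "luster", final "cljkvi".
(Check on "javelinu": → "avelinu" → "rmvczel" ✓)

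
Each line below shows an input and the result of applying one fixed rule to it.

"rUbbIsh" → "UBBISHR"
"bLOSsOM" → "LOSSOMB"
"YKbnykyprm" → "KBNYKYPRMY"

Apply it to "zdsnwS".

The pattern: move the first character to the end, then convert every letter to uppercase.
On "zdsnwS": the first step gives "dsnwSz", and the second then gives "DSNWSZ".

DSNWSZ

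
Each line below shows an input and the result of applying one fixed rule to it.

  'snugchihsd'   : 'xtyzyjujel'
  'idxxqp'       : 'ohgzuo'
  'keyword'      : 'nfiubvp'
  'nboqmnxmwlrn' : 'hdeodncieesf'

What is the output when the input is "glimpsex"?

What's happening: move the first 3 characters to the end (rotate left by 3), then shift every letter 9 places backward in the alphabet (wrapping around).
Doing the same to "glimpsex": "dgjvoxcz".

dgjvoxcz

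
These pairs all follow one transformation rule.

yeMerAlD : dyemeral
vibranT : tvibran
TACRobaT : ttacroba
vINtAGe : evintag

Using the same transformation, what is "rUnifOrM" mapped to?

mrunifor

The transformation: move the last character to the front, then convert every letter to lowercase.
"rUnifOrM" → "MrUnifOr" → "mrunifor".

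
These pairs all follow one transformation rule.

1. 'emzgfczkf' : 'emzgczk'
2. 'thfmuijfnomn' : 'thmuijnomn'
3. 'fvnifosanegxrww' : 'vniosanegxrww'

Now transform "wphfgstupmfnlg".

What's happening: remove every "f".
For "wphfgstupmfnlg" the result is "wphgstupmnlg".

wphgstupmnlg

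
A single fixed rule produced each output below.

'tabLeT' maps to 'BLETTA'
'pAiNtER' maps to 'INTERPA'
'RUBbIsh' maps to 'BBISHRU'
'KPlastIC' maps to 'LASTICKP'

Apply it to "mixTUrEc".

The rule is to move the first 2 characters to the end (rotate left by 2), then convert every letter to uppercase.
Starting from "mixTUrEc": after the first operation, "xTUrEcmi"; after the second, "XTURECMI".

XTURECMI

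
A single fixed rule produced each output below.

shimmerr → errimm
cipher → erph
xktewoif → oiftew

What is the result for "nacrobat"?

batcro

What's happening: delete the first 2 characters, then swap the front and back halves of the string.
Working it through for "nacrobat": intermediate "crobat", final "batcro".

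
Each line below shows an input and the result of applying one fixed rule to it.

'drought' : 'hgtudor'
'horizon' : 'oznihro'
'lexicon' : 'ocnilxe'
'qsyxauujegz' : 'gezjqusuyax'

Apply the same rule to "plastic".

itcspal

The rule is to move the last 2 characters to the front (rotate right by 2), then take characters alternately from the front and the back (1st, last, 2nd, 2nd-last, ...).
"plastic" → "icplast" → "itcspal".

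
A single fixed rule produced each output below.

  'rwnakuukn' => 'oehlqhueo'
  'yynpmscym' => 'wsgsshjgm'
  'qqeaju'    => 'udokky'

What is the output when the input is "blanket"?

eynvfuh

The pattern: move the last 3 characters to the front (rotate right by 3), then shift every letter 6 places backward in the alphabet (wrapping around).
Starting from "blanket": after the first operation, "ketblan"; after the second, "eynvfuh".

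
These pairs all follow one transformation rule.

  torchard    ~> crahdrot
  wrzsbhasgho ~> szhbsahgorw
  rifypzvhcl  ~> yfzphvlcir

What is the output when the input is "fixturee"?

Looking at the pairs, the operation is to swap each adjacent pair of characters (1↔2, 3↔4, ...), then move the first 2 characters to the end (rotate left by 2).
Applying both steps to "fixturee": "iftxruee", then "txrueeif".
(Check on "wrzsbhasgho": → "rwszhbsahgo" → "szhbsahgorw" ✓)

txrueeif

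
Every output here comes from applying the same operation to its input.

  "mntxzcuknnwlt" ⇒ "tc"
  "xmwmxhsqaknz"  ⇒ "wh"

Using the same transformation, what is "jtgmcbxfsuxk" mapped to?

gb

The rule is to keep one character in every 3, starting at position 3 (positions 3rd, 6th, 9th, ...), then delete the last 2 characters.
For "jtgmcbxfsuxk", step one produces "gbsk"; step two turns that into "gb".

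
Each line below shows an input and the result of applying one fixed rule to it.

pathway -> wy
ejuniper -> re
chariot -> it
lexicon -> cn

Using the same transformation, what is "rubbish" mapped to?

What's happening: swap each adjacent pair of characters (1↔2, 3↔4, ...), then keep only the last 2 characters.
Starting from "rubbish": after the first operation, "urbbsih"; after the second, "ih".

ih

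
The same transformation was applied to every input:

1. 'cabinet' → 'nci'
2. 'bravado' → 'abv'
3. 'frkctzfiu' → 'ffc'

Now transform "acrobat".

bao

The pattern: move the last 3 characters to the front (rotate right by 3), then keep one character in every 3, starting at position 1 (positions 1st, 4th, 7th, ...).
Working it through for "acrobat": intermediate "batacro", final "bao".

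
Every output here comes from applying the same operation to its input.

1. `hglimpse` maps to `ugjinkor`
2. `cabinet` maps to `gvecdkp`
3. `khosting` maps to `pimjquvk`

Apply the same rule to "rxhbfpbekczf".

bhtzjdhrdgme

What's happening: move the last 2 characters to the front (rotate right by 2), then shift every letter 2 places forward in the alphabet (wrapping around).
On "rxhbfpbekczf": the first step gives "zfrxhbfpbekc", and the second then gives "bhtzjdhrdgme".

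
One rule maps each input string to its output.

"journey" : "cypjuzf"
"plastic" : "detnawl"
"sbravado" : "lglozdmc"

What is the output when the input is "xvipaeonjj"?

alpzyuuigt

Looking at the pairs, the operation is to shift every letter 11 places forward in the alphabet (wrapping around), then move the first 3 characters to the end (rotate left by 3).
Starting from "xvipaeonjj": after the first operation, "igtalpzyuu"; after the second, "alpzyuuigt".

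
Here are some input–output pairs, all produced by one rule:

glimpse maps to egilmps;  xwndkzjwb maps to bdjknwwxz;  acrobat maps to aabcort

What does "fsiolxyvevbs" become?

What's happening: sort the characters into alphabetical order.
On "fsiolxyvevbs" that produces "befilossvvxy".

befilossvvxy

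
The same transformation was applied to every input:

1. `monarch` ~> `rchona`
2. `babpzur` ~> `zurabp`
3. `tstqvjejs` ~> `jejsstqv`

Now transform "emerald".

The rule is to delete the first character, then swap the front and back halves of the string.
For "emerald" the result is "aldmer".

aldmer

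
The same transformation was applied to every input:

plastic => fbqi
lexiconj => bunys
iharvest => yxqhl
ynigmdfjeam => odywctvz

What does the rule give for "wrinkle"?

mhyd

What's happening: delete the last 3 characters, then shift every letter 10 places backward in the alphabet (wrapping around).
For "wrinkle", step one produces "wrin"; step two turns that into "mhyd".
(Check on "ynigmdfjeam": → "ynigmdfj" → "odywctvz" ✓)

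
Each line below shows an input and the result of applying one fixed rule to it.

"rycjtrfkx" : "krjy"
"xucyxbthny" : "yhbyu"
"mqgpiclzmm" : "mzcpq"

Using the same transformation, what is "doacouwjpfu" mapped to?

fjuco

In each case the input is transformed by: keep every other character starting from the second (positions 2nd, 4th, 6th, ...), then reverse the string.
Working it through for "doacouwjpfu": intermediate "ocujf", final "fjuco".
(Check on "xucyxbthny": → "uybhy" → "yhbyu" ✓)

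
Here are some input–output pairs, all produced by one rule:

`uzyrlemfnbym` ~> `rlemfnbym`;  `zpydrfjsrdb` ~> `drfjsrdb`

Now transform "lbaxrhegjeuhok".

xrhegjeuhok

In each case the input is transformed by: delete the first 3 characters.
"lbaxrhegjeuhok" → "xrhegjeuhok".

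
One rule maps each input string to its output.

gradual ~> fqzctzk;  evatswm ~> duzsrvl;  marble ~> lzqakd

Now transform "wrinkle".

vqhmjkd

What's happening: shift every letter 1 place backward in the alphabet (wrapping around).
For "wrinkle" the result is "vqhmjkd".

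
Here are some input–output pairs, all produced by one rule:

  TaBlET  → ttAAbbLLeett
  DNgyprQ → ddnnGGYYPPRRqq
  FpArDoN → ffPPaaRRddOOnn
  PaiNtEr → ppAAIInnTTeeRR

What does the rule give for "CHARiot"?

cchhaarrIIOOTT

The rule is to flip the case of every letter, then double every character.
Applying that to "CHARiot" gives "cchhaarrIIOOTT".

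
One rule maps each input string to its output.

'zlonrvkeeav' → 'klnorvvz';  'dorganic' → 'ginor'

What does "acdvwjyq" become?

jqvwy

In each case the input is transformed by: sort the characters into alphabetical order, then delete the first 3 characters.
For "acdvwjyq", step one produces "acdjqvwy"; step two turns that into "jqvwy".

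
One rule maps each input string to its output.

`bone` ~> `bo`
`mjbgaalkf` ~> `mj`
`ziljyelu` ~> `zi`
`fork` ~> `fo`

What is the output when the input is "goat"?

In each case the input is transformed by: keep only the first 2 characters.
For "goat" the result is "go".

go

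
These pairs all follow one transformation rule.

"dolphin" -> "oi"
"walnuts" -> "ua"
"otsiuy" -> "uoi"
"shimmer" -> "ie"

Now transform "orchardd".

The transformation: sort the characters into reverse alphabetical order, then keep only the vowels.
On "orchardd": the first step gives "rrohddca", and the second then gives "oa".

oa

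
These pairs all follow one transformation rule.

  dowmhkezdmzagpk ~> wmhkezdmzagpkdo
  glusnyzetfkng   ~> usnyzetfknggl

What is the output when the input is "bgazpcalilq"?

Looking at the pairs, the operation is to move the first 2 characters to the end (rotate left by 2).
"bgazpcalilq" → "azpcalilqbg".

azpcalilqbg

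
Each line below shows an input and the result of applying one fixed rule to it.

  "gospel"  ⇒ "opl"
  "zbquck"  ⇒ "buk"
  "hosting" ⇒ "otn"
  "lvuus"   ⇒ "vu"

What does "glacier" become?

lce

Each output is the input with this applied: keep every other character starting from the second (positions 2nd, 4th, 6th, ...).
So "glacier" becomes "lce".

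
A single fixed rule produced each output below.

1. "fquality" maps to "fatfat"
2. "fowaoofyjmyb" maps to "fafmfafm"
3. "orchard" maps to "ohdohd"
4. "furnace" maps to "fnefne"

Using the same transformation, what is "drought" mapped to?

Each output is the input with this applied: keep one character in every 3, starting at position 1 (positions 1st, 4th, 7th, ...), then write the whole string twice.
For "drought", step one produces "dut"; step two turns that into "dutdut".

dutdut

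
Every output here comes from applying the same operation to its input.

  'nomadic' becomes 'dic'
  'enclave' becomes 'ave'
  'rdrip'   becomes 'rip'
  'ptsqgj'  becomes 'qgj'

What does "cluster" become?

ter

The rule is to keep only the last 3 characters.
Applying that to "cluster" gives "ter".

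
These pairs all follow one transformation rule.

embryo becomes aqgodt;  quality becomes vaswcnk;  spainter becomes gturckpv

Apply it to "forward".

Rule — move the last 2 characters to the front (rotate right by 2), then shift every letter 2 places forward in the alphabet (wrapping around).
For "forward", step one produces "rdforwa"; step two turns that into "tfhqtyc".

tfhqtyc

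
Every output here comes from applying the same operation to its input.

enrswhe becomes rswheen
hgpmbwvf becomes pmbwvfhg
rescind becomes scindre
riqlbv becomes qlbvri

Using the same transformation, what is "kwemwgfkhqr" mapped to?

emwgfkhqrkw

Rule — move the first 2 characters to the end (rotate left by 2).
For "kwemwgfkhqr" the result is "emwgfkhqrkw".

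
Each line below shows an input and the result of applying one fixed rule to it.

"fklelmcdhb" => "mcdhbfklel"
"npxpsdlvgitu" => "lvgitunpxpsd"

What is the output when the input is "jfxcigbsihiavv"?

sihiavvjfxcigb

The transformation: swap the front and back halves of the string.
Doing the same to "jfxcigbsihiavv": "sihiavvjfxcigb".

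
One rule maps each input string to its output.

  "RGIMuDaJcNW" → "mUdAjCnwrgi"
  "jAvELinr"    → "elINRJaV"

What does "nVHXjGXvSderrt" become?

Each output is the input with this applied: move the first 3 characters to the end (rotate left by 3), then flip the case of every letter.
"nVHXjGXvSderrt" → "XjGXvSderrtnVH" → "xJgxVsDERRTNvh".

xJgxVsDERRTNvh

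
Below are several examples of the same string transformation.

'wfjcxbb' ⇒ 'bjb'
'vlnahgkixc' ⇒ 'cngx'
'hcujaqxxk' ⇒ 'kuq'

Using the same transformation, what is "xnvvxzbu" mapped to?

What's happening: move the last character to the front, then keep one character in every 3, starting at position 1 (positions 1st, 4th, 7th, ...).
Working it through for "xnvvxzbu": intermediate "uxnvvxzb", final "uvz".

uvz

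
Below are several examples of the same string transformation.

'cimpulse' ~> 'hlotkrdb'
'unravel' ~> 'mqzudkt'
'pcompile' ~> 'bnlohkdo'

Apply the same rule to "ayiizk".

The rule is to move the first character to the end, then shift every letter 1 place backward in the alphabet (wrapping around).
Applying both steps to "ayiizk": "yiizka", then "xhhyjz".
(Check on "cimpulse": → "impulsec" → "hlotkrdb" ✓)

xhhyjz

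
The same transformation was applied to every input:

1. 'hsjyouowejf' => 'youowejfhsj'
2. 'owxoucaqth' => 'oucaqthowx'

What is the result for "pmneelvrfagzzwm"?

The transformation: move the first 3 characters to the end (rotate left by 3).
So "pmneelvrfagzzwm" becomes "eelvrfagzzwmpmn".

eelvrfagzzwmpmn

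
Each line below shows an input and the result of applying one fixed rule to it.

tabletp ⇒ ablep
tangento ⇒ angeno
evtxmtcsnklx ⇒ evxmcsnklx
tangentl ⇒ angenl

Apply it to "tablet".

able

Rule — remove every "t".
So "tablet" becomes "able".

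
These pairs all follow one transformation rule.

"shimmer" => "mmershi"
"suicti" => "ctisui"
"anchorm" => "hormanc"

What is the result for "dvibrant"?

Rule — move the first 3 characters to the end (rotate left by 3).
"dvibrant" → "brantdvi".

brantdvi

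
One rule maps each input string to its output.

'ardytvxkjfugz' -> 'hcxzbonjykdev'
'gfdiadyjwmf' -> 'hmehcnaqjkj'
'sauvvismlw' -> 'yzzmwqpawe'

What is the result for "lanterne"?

Each output is the input with this applied: shift every letter 4 places forward in the alphabet (wrapping around), then move the first 2 characters to the end (rotate left by 2).
Applying that to "lanterne" gives "rxivripe".

rxivripe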